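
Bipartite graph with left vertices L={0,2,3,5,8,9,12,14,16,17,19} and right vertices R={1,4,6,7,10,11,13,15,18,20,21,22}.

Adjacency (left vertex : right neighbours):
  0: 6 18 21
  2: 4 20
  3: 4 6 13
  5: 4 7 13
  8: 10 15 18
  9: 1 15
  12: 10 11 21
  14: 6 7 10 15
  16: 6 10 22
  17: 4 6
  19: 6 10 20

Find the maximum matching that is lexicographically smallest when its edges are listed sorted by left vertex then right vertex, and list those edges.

Lex-smallest maximum matching: {(0,6), (2,20), (3,13), (5,7), (8,18), (9,1), (12,11), (14,15), (16,22), (17,4), (19,10)}

|M| = 11 (so the lex-smallest maximum matching has 11 edges)
process left vertices in ascending order; for each, take the smallest-labelled available neighbour that still permits 11 edges overall, or leave it unmatched if none does
lex-smallest matching: {0-6, 2-20, 3-13, 5-7, 8-18, 9-1, 12-11, 14-15, 16-22, 17-4, 19-10}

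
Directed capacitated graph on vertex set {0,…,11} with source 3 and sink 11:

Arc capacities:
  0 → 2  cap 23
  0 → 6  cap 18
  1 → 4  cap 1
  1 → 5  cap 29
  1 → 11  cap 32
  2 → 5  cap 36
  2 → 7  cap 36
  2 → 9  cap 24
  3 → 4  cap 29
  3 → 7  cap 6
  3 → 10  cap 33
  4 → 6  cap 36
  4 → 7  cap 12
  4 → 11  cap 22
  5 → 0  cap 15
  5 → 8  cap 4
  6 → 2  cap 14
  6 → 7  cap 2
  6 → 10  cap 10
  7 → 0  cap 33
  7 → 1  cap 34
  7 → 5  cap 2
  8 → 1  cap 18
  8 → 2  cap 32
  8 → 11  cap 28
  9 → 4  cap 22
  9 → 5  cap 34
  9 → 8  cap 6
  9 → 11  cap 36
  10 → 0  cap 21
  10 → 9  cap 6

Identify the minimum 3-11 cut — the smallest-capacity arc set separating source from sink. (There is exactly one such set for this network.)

augment #1: 3→4→11 push 22
augment #2: 3→7→1→11 push 6
augment #3: 3→10→9→11 push 6
augment #4: 3→4→7→1→11 push 7
augment #5: 3→10→0→2→9→11 push 21
max flow = 62; residual-reachable set from 3 gives S-side
cut edges (S→T): {(3,4), (3,7), (10,0), (10,9)} total cap 62

Min-cut arcs: {(3,4), (3,7), (10,0), (10,9)} (total capacity 62)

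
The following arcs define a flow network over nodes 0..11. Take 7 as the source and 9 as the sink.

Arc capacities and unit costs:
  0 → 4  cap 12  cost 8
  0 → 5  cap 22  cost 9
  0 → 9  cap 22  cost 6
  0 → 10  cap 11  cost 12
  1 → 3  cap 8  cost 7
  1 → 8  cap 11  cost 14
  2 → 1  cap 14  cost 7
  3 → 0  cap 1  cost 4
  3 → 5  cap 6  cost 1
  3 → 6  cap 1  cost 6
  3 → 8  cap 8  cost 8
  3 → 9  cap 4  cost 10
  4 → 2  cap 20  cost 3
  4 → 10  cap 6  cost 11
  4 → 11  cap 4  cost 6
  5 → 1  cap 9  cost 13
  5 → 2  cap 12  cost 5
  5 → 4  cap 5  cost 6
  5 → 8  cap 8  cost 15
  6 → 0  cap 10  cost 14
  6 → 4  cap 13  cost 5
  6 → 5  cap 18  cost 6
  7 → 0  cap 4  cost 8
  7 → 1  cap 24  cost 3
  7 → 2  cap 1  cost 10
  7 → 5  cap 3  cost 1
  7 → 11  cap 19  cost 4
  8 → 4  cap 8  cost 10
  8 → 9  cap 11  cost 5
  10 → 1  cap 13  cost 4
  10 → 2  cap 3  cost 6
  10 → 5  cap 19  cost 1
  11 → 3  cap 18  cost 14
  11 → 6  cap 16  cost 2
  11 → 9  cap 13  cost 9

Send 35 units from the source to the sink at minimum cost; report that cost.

Minimum cost for 35 units: 616

shortest-cost path #1: 7→11→9 push 13 @ unit cost 13 (adds 169)
shortest-cost path #2: 7→0→9 push 4 @ unit cost 14 (adds 56)
shortest-cost path #3: 7→1→3→9 push 4 @ unit cost 20 (adds 80)
shortest-cost path #4: 7→1→3→0→9 push 1 @ unit cost 20 (adds 20)
shortest-cost path #5: 7→5→8→9 push 3 @ unit cost 21 (adds 63)
shortest-cost path #6: 7→1→8→9 push 8 @ unit cost 22 (adds 176)
shortest-cost path #7: 7→11→6→0→9 push 2 @ unit cost 26 (adds 52)
total cost = 616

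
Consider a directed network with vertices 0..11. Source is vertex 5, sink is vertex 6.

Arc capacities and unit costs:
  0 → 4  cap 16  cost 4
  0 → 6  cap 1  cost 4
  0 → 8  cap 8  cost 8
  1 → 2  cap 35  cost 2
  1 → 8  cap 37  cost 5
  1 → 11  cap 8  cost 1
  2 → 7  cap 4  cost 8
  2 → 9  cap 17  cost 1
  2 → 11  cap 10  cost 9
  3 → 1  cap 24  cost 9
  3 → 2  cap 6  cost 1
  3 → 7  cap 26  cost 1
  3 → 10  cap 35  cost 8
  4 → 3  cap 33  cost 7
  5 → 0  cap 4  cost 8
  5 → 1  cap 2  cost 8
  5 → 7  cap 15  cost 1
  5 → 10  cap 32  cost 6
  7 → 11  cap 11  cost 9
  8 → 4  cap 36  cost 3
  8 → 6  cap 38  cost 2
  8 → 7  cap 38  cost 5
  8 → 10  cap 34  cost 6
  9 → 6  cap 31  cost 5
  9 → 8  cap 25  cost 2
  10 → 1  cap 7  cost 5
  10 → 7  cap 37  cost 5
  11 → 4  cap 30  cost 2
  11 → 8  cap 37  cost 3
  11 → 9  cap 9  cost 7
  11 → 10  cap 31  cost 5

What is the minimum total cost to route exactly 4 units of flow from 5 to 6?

shortest-cost path #1: 5→0→6 push 1 @ unit cost 12 (adds 12)
shortest-cost path #2: 5→1→11→8→6 push 2 @ unit cost 14 (adds 28)
shortest-cost path #3: 5→7→11→8→6 push 1 @ unit cost 15 (adds 15)
total cost = 55

Minimum cost for 4 units: 55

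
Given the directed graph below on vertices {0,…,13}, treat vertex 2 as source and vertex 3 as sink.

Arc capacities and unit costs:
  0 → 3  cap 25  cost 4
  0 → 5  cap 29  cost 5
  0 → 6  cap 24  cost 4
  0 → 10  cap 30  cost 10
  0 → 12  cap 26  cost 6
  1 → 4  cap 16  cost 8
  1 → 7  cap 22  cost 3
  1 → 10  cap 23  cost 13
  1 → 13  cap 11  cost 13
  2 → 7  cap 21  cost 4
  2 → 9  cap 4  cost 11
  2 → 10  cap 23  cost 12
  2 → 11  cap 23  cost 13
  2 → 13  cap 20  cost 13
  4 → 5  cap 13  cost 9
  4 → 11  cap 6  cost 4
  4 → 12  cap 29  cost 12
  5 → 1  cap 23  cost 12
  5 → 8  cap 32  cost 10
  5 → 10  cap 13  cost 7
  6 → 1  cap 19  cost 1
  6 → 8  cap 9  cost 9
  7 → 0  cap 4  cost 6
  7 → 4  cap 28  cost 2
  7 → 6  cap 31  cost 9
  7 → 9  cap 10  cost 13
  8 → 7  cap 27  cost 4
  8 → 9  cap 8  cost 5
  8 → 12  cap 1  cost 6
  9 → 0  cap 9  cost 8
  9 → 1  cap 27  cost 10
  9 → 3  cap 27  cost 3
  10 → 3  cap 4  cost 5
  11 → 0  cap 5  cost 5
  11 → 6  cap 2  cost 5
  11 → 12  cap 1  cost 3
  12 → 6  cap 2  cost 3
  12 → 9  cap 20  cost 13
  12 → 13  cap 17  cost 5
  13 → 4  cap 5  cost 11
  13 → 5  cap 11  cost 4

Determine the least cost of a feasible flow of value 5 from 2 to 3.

shortest-cost path #1: 2→9→3 push 4 @ unit cost 14 (adds 56)
shortest-cost path #2: 2→7→0→3 push 1 @ unit cost 14 (adds 14)
total cost = 70

Minimum cost for 5 units: 70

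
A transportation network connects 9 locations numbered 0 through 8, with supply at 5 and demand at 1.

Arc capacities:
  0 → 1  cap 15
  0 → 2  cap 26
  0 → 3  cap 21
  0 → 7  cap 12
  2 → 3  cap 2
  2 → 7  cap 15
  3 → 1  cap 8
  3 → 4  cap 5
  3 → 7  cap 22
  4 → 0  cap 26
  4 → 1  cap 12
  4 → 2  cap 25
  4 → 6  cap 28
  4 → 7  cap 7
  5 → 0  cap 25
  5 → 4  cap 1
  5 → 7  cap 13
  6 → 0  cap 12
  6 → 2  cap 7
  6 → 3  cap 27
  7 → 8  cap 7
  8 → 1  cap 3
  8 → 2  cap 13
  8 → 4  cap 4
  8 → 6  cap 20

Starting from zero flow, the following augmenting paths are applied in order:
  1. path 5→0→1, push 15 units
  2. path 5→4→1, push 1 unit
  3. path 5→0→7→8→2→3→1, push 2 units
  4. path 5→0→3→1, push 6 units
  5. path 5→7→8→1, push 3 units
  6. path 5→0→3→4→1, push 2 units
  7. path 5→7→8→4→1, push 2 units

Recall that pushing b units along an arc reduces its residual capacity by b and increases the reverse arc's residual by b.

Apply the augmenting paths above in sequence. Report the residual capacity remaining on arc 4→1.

Residual capacity of (4,1): 7

after path 1 (5→0→1, push 15): res(4,1)=12
after path 2 (5→4→1, push 1): res(4,1)=11
after path 3 (5→0→7→8→2→3→1, push 2): res(4,1)=11
after path 4 (5→0→3→1, push 6): res(4,1)=11
after path 5 (5→7→8→1, push 3): res(4,1)=11
after path 6 (5→0→3→4→1, push 2): res(4,1)=9
after path 7 (5→7→8→4→1, push 2): res(4,1)=7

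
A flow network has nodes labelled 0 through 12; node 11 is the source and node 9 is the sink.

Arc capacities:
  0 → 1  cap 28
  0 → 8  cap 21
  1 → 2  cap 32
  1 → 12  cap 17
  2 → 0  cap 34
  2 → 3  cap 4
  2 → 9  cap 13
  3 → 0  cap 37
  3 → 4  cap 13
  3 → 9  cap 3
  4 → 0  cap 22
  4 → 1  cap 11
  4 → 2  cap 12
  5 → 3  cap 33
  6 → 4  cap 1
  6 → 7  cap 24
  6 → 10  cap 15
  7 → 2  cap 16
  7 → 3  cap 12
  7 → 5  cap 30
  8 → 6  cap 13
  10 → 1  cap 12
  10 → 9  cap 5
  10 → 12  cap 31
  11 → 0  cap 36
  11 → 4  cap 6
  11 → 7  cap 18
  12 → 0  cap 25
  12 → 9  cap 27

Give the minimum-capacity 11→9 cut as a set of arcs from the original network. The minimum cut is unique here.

Min-cut arcs: {(1,12), (2,9), (3,9), (8,6)} (total capacity 46)

augment #1: 11→4→2→9 push 6
augment #2: 11→7→2→9 push 7
augment #3: 11→7→3→9 push 3
augment #4: 11→0→1→12→9 push 17
augment #5: 11→0→8→6→10→9 push 5
augment #6: 11→0→8→6→10→12→9 push 8
max flow = 46; residual-reachable set from 11 gives S-side
cut edges (S→T): {(1,12), (2,9), (3,9), (8,6)} total cap 46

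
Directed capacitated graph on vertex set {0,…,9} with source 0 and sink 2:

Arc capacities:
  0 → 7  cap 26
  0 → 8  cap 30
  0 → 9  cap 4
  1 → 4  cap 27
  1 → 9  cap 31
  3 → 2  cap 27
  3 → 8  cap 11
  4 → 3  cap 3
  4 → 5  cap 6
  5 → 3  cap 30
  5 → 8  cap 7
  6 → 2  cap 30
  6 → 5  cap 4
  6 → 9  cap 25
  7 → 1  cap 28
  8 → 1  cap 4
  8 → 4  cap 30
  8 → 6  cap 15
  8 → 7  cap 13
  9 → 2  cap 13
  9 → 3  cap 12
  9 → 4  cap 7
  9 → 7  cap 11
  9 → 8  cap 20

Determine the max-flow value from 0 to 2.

augment #1: 0→9→2 bottleneck 4, total now 4
augment #2: 0→8→6→2 bottleneck 15, total now 19
augment #3: 0→7→1→9→2 bottleneck 9, total now 28
augment #4: 0→8→4→3→2 bottleneck 3, total now 31
augment #5: 0→7→1→9→3→2 bottleneck 12, total now 43
augment #6: 0→8→4→5→3→2 bottleneck 6, total now 49

Maximum flow value: 49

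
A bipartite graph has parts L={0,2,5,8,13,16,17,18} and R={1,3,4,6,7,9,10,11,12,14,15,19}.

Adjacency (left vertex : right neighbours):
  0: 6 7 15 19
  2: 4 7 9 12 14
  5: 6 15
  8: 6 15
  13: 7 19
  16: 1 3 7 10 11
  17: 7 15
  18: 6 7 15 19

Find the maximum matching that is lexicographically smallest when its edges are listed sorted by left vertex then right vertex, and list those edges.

|M| = 6 (so the lex-smallest maximum matching has 6 edges)
process left vertices in ascending order; for each, take the smallest-labelled available neighbour that still permits 6 edges overall, or leave it unmatched if none does
lex-smallest matching: {0-6, 2-4, 5-15, 13-7, 16-1, 18-19}

Lex-smallest maximum matching: {(0,6), (2,4), (5,15), (13,7), (16,1), (18,19)}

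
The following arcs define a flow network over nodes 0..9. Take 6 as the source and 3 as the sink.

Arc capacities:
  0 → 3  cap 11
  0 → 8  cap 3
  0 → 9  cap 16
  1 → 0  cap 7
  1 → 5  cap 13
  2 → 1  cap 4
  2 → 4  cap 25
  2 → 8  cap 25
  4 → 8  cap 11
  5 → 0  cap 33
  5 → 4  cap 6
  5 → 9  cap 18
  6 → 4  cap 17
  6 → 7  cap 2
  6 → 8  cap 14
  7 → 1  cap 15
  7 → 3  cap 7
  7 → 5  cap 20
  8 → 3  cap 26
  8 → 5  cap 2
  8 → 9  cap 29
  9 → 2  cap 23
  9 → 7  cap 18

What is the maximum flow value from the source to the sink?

Maximum flow value: 27

augment #1: 6→7→3 bottleneck 2, total now 2
augment #2: 6→8→3 bottleneck 14, total now 16
augment #3: 6→4→8→3 bottleneck 11, total now 27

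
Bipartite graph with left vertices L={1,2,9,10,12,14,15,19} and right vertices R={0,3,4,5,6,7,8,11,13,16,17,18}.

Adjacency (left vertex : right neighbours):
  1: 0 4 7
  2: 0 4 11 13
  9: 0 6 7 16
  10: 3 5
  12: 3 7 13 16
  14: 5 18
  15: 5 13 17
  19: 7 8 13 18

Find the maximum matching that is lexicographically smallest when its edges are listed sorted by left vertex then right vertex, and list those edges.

Lex-smallest maximum matching: {(1,0), (2,4), (9,6), (10,3), (12,7), (14,5), (15,13), (19,8)}

|M| = 8 (so the lex-smallest maximum matching has 8 edges)
process left vertices in ascending order; for each, take the smallest-labelled available neighbour that still permits 8 edges overall, or leave it unmatched if none does
lex-smallest matching: {1-0, 2-4, 9-6, 10-3, 12-7, 14-5, 15-13, 19-8}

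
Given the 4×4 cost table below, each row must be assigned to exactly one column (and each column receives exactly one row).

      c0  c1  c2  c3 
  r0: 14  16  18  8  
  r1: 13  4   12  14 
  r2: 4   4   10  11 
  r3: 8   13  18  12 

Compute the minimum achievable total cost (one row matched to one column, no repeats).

Minimum assignment cost: 30

optimal assignment: row0→col3 (cost 8), row1→col1 (cost 4), row2→col2 (cost 10), row3→col0 (cost 8)
total = 8 + 4 + 10 + 8 = 30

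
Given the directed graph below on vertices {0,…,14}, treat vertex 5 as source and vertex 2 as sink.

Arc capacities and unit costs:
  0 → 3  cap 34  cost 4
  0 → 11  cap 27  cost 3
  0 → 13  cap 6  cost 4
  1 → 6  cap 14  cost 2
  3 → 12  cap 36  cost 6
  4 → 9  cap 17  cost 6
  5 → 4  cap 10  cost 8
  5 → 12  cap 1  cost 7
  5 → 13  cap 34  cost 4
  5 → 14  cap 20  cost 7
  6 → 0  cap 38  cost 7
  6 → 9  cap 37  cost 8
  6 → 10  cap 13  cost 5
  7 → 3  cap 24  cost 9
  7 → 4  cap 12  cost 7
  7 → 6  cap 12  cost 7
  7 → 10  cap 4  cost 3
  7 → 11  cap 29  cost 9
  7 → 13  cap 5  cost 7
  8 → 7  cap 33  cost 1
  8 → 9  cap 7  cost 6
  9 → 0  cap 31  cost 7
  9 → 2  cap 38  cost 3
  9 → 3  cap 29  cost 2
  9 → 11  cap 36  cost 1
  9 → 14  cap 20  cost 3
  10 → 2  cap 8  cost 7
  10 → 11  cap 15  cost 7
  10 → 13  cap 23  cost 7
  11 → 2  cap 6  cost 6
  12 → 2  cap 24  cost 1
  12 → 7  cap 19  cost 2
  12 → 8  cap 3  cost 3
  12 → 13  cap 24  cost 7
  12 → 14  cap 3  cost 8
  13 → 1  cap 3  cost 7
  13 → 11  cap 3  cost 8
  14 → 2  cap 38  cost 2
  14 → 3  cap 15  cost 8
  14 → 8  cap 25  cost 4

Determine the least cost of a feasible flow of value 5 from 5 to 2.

shortest-cost path #1: 5→12→2 push 1 @ unit cost 8 (adds 8)
shortest-cost path #2: 5→14→2 push 4 @ unit cost 9 (adds 36)
total cost = 44

Minimum cost for 5 units: 44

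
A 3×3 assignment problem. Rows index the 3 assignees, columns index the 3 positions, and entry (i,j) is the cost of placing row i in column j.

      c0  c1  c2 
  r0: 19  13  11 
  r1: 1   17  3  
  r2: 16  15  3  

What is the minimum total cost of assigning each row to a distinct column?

Minimum assignment cost: 17

optimal assignment: row0→col1 (cost 13), row1→col0 (cost 1), row2→col2 (cost 3)
total = 13 + 1 + 3 = 17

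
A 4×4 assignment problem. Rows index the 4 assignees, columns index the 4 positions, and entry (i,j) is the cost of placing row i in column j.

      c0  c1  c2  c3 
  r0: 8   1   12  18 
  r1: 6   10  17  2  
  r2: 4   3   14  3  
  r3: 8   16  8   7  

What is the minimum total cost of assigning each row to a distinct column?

optimal assignment: row0→col1 (cost 1), row1→col3 (cost 2), row2→col0 (cost 4), row3→col2 (cost 8)
total = 1 + 2 + 4 + 8 = 15

Minimum assignment cost: 15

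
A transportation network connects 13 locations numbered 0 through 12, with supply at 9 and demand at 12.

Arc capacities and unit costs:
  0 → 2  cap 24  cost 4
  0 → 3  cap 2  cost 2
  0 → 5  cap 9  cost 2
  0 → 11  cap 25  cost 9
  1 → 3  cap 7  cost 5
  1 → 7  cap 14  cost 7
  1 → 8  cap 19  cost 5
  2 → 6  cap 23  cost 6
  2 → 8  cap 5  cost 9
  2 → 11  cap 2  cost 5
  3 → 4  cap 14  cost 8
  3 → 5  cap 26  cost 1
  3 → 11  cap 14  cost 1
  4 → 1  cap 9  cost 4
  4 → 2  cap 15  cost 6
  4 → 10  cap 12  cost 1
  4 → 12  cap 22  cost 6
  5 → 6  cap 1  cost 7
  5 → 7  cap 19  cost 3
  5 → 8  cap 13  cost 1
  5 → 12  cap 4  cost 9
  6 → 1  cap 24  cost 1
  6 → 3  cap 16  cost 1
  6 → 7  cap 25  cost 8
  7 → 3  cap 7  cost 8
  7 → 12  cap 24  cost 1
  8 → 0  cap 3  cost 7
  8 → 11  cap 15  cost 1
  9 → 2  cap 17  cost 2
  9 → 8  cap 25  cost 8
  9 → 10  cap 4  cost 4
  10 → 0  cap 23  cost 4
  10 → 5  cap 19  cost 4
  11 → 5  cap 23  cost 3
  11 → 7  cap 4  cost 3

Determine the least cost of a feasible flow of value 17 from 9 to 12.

Minimum cost for 17 units: 222

shortest-cost path #1: 9→2→11→7→12 push 2 @ unit cost 11 (adds 22)
shortest-cost path #2: 9→10→5→7→12 push 4 @ unit cost 12 (adds 48)
shortest-cost path #3: 9→8→11→7→12 push 2 @ unit cost 13 (adds 26)
shortest-cost path #4: 9→2→6→3→5→7→12 push 9 @ unit cost 14 (adds 126)
total cost = 222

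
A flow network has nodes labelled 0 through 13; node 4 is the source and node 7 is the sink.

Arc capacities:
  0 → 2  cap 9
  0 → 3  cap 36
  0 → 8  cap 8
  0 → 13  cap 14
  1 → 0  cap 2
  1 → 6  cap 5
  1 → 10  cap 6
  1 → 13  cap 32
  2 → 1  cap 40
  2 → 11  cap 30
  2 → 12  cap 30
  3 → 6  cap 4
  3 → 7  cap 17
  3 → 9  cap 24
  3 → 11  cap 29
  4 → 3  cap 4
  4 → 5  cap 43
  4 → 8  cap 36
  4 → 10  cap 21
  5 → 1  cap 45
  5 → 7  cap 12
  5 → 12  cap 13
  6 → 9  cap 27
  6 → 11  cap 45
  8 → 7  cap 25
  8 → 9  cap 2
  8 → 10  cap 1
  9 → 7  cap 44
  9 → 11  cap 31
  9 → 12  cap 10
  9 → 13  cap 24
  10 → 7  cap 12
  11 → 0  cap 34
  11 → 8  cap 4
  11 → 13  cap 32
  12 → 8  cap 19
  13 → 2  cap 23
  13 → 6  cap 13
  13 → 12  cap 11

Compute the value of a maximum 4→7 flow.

augment #1: 4→3→7 bottleneck 4, total now 4
augment #2: 4→5→7 bottleneck 12, total now 16
augment #3: 4→8→7 bottleneck 25, total now 41
augment #4: 4→10→7 bottleneck 12, total now 53
augment #5: 4→8→9→7 bottleneck 2, total now 55
augment #6: 4→5→1→0→3→7 bottleneck 2, total now 57
augment #7: 4→5→1→6→9→7 bottleneck 5, total now 62
augment #8: 4→5→1→13→6→9→7 bottleneck 13, total now 75
augment #9: 4→5→1→13→2→11→0→3→7 bottleneck 11, total now 86

Maximum flow value: 86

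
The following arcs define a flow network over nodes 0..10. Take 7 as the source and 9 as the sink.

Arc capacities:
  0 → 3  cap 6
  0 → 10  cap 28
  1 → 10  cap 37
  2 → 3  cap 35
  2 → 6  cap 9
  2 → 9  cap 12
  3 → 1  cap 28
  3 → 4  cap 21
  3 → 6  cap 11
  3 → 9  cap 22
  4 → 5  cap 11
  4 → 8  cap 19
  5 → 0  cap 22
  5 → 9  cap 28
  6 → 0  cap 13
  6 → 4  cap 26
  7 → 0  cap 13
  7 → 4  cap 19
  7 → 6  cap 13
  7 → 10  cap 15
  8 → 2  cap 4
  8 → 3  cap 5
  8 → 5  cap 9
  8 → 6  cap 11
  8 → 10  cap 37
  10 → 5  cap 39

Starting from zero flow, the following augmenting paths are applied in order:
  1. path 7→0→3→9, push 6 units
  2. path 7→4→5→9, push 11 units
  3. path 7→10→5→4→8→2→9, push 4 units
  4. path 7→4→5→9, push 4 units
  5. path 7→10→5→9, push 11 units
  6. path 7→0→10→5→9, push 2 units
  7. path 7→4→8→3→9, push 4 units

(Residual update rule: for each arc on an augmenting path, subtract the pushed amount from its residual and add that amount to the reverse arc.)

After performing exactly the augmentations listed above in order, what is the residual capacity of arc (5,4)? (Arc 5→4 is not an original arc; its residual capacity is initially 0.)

Residual capacity of (5,4): 11

after path 1 (7→0→3→9, push 6): res(5,4)=0
after path 2 (7→4→5→9, push 11): res(5,4)=11
after path 3 (7→10→5→4→8→2→9, push 4): res(5,4)=7
after path 4 (7→4→5→9, push 4): res(5,4)=11
after path 5 (7→10→5→9, push 11): res(5,4)=11
after path 6 (7→0→10→5→9, push 2): res(5,4)=11
after path 7 (7→4→8→3→9, push 4): res(5,4)=11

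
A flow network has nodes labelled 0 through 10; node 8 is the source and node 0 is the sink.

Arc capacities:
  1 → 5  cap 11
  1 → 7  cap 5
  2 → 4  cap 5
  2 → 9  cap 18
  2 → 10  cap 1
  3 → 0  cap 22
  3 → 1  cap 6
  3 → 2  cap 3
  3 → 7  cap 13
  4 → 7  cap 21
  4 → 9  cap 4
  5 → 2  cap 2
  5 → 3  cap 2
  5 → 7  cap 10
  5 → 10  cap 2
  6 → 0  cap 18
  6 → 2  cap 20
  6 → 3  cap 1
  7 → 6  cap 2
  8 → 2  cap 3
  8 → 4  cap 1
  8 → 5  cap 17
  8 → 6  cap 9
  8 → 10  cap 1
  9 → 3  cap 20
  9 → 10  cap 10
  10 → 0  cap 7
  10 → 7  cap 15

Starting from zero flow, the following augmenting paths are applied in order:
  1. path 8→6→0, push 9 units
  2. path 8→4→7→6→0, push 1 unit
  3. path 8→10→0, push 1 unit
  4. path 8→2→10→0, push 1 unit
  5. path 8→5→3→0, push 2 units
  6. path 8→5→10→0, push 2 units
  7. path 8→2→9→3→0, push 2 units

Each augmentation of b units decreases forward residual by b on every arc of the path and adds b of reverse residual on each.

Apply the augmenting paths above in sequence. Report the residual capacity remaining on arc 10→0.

Residual capacity of (10,0): 3

after path 1 (8→6→0, push 9): res(10,0)=7
after path 2 (8→4→7→6→0, push 1): res(10,0)=7
after path 3 (8→10→0, push 1): res(10,0)=6
after path 4 (8→2→10→0, push 1): res(10,0)=5
after path 5 (8→5→3→0, push 2): res(10,0)=5
after path 6 (8→5→10→0, push 2): res(10,0)=3
after path 7 (8→2→9→3→0, push 2): res(10,0)=3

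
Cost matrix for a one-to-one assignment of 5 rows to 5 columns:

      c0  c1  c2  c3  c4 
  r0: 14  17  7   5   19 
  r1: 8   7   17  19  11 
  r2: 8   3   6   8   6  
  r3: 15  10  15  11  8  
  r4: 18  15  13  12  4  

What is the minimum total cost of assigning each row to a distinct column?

one of 2 optimal assignments: row0→col2 (cost 7), row1→col0 (cost 8), row2→col1 (cost 3), row3→col3 (cost 11), row4→col4 (cost 4)
total = 7 + 8 + 3 + 11 + 4 = 33

Minimum assignment cost: 33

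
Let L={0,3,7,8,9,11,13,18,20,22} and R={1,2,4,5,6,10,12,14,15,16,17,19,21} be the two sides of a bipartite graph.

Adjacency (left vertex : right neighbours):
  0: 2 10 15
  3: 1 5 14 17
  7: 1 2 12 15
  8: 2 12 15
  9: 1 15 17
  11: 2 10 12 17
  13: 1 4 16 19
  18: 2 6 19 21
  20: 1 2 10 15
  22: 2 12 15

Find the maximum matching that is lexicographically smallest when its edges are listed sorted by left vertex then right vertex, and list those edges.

Lex-smallest maximum matching: {(0,2), (3,5), (7,1), (8,12), (9,15), (11,17), (13,4), (18,6), (20,10)}

|M| = 9 (so the lex-smallest maximum matching has 9 edges)
process left vertices in ascending order; for each, take the smallest-labelled available neighbour that still permits 9 edges overall, or leave it unmatched if none does
lex-smallest matching: {0-2, 3-5, 7-1, 8-12, 9-15, 11-17, 13-4, 18-6, 20-10}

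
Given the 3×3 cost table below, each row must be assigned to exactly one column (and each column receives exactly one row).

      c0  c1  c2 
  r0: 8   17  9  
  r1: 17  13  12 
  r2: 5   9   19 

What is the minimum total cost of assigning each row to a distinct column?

optimal assignment: row0→col2 (cost 9), row1→col1 (cost 13), row2→col0 (cost 5)
total = 9 + 13 + 5 = 27

Minimum assignment cost: 27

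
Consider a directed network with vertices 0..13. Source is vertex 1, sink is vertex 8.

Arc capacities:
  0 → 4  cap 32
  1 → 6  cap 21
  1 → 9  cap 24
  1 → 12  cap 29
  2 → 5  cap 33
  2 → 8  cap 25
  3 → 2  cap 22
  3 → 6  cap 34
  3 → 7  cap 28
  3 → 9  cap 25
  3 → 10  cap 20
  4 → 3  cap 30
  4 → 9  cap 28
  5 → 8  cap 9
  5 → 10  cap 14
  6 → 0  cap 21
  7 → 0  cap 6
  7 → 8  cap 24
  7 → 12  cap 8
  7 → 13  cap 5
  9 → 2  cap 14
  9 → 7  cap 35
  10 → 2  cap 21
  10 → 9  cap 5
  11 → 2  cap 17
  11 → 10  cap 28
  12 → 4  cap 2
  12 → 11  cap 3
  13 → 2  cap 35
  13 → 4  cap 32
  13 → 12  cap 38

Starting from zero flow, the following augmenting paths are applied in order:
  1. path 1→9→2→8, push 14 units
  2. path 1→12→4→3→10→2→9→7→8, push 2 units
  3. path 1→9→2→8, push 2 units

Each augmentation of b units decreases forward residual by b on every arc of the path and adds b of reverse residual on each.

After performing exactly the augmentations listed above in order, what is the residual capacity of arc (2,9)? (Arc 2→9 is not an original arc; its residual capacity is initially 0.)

after path 1 (1→9→2→8, push 14): res(2,9)=14
after path 2 (1→12→4→3→10→2→9→7→8, push 2): res(2,9)=12
after path 3 (1→9→2→8, push 2): res(2,9)=14

Residual capacity of (2,9): 14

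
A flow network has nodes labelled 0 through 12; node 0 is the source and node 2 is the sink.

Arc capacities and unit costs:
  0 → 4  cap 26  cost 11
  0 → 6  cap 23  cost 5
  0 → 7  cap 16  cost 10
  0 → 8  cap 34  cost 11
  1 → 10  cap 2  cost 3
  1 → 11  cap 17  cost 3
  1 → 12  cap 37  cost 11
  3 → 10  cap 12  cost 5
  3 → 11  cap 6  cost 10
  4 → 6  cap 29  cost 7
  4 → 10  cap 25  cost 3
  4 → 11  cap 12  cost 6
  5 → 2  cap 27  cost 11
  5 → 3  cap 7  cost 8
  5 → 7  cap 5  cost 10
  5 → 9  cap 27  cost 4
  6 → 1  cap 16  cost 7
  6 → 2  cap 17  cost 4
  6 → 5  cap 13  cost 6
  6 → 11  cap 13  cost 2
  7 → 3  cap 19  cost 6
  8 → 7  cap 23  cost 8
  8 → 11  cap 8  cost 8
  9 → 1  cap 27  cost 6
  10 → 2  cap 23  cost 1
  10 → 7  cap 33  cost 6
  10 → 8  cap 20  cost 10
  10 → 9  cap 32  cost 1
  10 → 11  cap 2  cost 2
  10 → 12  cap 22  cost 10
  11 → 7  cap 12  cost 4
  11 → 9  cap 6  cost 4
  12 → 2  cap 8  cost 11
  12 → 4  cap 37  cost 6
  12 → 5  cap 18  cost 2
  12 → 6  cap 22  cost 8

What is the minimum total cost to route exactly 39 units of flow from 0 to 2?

Minimum cost for 39 units: 483

shortest-cost path #1: 0→6→2 push 17 @ unit cost 9 (adds 153)
shortest-cost path #2: 0→4→10→2 push 22 @ unit cost 15 (adds 330)
total cost = 483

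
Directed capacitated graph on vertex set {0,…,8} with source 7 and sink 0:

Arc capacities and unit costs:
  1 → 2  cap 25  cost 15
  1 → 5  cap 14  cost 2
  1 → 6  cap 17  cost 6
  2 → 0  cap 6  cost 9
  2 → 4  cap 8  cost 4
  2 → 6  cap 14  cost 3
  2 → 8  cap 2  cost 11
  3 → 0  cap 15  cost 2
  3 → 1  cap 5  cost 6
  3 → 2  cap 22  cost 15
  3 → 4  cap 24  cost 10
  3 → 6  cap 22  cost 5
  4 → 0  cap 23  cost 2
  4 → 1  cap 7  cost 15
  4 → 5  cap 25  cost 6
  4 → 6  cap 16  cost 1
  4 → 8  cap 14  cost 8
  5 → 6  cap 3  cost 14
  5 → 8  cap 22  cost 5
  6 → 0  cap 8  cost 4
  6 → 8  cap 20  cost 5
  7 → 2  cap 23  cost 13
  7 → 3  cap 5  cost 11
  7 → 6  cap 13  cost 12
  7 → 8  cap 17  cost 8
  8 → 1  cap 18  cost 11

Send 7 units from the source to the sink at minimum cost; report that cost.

Minimum cost for 7 units: 97

shortest-cost path #1: 7→3→0 push 5 @ unit cost 13 (adds 65)
shortest-cost path #2: 7→6→0 push 2 @ unit cost 16 (adds 32)
total cost = 97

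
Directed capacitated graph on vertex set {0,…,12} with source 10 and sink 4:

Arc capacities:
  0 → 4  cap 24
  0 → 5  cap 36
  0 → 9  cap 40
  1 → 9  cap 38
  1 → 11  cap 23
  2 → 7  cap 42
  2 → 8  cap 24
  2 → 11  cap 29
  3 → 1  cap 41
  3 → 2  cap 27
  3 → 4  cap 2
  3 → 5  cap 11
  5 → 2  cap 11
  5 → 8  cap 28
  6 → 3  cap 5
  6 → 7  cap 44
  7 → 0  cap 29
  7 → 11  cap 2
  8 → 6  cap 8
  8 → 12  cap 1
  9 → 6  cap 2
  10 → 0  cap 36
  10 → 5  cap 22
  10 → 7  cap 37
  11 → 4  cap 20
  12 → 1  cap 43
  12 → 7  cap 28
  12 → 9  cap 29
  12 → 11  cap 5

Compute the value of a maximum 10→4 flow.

Maximum flow value: 43

augment #1: 10→0→4 bottleneck 24, total now 24
augment #2: 10→7→11→4 bottleneck 2, total now 26
augment #3: 10→5→2→11→4 bottleneck 11, total now 37
augment #4: 10→0→9→6→3→4 bottleneck 2, total now 39
augment #5: 10→5→8→12→11→4 bottleneck 1, total now 40
augment #6: 10→5→8→6→3→1→11→4 bottleneck 3, total now 43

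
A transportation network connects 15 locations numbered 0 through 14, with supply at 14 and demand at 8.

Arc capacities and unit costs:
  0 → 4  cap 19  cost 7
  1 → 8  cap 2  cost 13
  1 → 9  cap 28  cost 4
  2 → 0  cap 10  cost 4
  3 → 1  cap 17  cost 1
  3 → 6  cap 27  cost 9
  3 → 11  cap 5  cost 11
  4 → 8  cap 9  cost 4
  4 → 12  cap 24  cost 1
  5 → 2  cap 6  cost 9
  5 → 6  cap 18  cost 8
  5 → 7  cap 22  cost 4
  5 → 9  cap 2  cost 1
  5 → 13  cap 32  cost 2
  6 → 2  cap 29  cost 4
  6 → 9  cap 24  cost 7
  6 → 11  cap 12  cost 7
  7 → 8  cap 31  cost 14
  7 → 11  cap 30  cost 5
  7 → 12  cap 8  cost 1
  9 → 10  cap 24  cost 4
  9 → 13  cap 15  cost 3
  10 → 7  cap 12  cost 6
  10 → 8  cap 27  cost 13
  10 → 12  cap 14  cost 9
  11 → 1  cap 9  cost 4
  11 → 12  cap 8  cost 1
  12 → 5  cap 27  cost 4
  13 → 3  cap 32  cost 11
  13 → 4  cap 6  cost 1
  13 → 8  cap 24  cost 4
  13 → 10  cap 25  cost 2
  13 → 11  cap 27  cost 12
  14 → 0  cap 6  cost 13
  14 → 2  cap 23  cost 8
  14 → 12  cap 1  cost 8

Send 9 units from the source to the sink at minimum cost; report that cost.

shortest-cost path #1: 14→12→5→13→8 push 1 @ unit cost 18 (adds 18)
shortest-cost path #2: 14→2→0→4→8 push 8 @ unit cost 23 (adds 184)
total cost = 202

Minimum cost for 9 units: 202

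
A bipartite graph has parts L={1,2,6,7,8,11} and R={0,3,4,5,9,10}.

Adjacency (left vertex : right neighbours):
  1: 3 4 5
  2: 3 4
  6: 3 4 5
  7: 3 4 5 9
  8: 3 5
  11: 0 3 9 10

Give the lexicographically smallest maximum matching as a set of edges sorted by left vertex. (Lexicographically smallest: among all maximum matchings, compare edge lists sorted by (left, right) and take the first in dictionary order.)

Lex-smallest maximum matching: {(1,3), (2,4), (6,5), (7,9), (11,0)}

|M| = 5 (so the lex-smallest maximum matching has 5 edges)
process left vertices in ascending order; for each, take the smallest-labelled available neighbour that still permits 5 edges overall, or leave it unmatched if none does
lex-smallest matching: {1-3, 2-4, 6-5, 7-9, 11-0}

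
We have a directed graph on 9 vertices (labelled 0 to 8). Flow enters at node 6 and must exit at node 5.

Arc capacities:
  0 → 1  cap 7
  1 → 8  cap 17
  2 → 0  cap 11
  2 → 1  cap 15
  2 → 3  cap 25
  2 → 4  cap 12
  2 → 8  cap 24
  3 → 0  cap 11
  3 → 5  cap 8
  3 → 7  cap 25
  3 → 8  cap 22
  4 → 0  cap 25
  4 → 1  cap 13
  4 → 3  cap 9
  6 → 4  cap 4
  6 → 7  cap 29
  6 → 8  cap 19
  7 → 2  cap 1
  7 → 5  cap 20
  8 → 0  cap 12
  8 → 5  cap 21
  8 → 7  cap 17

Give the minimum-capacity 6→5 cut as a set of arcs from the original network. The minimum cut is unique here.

augment #1: 6→7→5 push 20
augment #2: 6→8→5 push 19
augment #3: 6→4→3→5 push 4
augment #4: 6→7→2→3→5 push 1
max flow = 44; residual-reachable set from 6 gives S-side
cut edges (S→T): {(6,4), (6,8), (7,2), (7,5)} total cap 44

Min-cut arcs: {(6,4), (6,8), (7,2), (7,5)} (total capacity 44)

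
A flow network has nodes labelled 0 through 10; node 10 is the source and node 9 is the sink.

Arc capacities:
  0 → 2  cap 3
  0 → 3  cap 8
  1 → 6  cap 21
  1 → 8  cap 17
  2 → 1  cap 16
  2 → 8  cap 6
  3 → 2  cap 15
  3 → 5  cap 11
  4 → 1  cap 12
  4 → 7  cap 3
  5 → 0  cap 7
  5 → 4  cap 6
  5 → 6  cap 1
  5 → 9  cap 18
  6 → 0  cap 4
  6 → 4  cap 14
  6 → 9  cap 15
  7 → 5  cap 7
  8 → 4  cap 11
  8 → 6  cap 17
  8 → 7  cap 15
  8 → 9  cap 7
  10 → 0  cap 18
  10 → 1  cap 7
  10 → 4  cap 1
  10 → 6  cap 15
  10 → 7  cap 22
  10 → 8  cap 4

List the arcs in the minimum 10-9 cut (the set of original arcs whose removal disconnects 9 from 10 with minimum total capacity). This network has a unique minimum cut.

Min-cut arcs: {(0,3), (6,9), (7,5), (8,9)} (total capacity 37)

augment #1: 10→6→9 push 15
augment #2: 10→8→9 push 4
augment #3: 10→1→8→9 push 3
augment #4: 10→7→5→9 push 7
augment #5: 10→0→3→5→9 push 8
max flow = 37; residual-reachable set from 10 gives S-side
cut edges (S→T): {(0,3), (6,9), (7,5), (8,9)} total cap 37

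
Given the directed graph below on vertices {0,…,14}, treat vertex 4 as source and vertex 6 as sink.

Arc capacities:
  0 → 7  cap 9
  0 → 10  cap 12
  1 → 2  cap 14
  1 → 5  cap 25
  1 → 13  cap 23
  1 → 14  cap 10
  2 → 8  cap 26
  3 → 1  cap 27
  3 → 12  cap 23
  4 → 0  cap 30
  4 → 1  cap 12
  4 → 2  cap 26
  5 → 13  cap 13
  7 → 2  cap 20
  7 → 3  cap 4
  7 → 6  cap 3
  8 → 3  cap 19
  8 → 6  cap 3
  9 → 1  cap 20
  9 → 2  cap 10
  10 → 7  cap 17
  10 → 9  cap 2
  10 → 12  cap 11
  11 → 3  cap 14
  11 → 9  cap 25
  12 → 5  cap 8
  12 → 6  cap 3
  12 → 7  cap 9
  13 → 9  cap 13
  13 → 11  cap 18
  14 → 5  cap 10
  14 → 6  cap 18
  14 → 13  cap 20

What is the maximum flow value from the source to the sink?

Maximum flow value: 19

augment #1: 4→0→7→6 bottleneck 3, total now 3
augment #2: 4→1→14→6 bottleneck 10, total now 13
augment #3: 4→2→8→6 bottleneck 3, total now 16
augment #4: 4→0→10→12→6 bottleneck 3, total now 19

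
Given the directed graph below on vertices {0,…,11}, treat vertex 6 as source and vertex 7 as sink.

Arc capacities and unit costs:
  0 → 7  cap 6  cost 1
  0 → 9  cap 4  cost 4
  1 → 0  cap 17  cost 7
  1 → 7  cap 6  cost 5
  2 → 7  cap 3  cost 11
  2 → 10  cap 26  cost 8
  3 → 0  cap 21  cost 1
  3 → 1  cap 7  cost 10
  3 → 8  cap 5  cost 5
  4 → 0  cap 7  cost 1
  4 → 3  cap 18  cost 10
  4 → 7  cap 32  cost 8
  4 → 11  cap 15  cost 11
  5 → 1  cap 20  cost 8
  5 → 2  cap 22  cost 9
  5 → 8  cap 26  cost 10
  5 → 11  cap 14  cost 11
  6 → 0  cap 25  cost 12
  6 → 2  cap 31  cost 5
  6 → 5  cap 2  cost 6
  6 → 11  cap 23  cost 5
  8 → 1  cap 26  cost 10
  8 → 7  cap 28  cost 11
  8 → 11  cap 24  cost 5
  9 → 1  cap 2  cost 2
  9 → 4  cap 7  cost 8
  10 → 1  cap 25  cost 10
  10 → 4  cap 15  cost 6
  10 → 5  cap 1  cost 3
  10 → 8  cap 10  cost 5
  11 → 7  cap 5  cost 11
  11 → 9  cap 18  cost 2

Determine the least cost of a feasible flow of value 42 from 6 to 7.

shortest-cost path #1: 6→0→7 push 6 @ unit cost 13 (adds 78)
shortest-cost path #2: 6→11→9→1→7 push 2 @ unit cost 14 (adds 28)
shortest-cost path #3: 6→11→7 push 5 @ unit cost 16 (adds 80)
shortest-cost path #4: 6→2→7 push 3 @ unit cost 16 (adds 48)
shortest-cost path #5: 6→5→1→7 push 2 @ unit cost 19 (adds 38)
shortest-cost path #6: 6→11→9→4→7 push 7 @ unit cost 23 (adds 161)
shortest-cost path #7: 6→2→10→4→7 push 15 @ unit cost 27 (adds 405)
shortest-cost path #8: 6→2→10→1→7 push 2 @ unit cost 28 (adds 56)
total cost = 894

Minimum cost for 42 units: 894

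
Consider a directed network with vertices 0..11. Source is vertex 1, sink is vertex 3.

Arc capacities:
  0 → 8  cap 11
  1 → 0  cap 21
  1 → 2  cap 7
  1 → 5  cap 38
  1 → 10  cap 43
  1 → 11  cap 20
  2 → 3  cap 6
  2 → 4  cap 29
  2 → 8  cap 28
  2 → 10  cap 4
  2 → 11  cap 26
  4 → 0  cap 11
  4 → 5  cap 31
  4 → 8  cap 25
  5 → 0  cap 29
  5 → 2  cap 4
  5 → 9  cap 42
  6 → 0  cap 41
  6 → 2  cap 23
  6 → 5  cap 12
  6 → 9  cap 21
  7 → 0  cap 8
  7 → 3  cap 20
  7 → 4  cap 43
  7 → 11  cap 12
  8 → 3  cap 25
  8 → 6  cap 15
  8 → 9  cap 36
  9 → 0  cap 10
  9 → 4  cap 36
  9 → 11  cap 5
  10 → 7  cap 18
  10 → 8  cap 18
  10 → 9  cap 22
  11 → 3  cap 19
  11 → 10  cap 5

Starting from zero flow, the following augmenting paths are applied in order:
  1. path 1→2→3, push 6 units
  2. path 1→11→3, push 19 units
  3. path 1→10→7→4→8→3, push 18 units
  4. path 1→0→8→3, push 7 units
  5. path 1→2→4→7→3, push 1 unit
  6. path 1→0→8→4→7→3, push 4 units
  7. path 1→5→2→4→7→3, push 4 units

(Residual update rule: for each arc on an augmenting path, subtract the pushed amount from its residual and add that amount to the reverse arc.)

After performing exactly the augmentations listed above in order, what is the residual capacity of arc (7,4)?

after path 1 (1→2→3, push 6): res(7,4)=43
after path 2 (1→11→3, push 19): res(7,4)=43
after path 3 (1→10→7→4→8→3, push 18): res(7,4)=25
after path 4 (1→0→8→3, push 7): res(7,4)=25
after path 5 (1→2→4→7→3, push 1): res(7,4)=26
after path 6 (1→0→8→4→7→3, push 4): res(7,4)=30
after path 7 (1→5→2→4→7→3, push 4): res(7,4)=34

Residual capacity of (7,4): 34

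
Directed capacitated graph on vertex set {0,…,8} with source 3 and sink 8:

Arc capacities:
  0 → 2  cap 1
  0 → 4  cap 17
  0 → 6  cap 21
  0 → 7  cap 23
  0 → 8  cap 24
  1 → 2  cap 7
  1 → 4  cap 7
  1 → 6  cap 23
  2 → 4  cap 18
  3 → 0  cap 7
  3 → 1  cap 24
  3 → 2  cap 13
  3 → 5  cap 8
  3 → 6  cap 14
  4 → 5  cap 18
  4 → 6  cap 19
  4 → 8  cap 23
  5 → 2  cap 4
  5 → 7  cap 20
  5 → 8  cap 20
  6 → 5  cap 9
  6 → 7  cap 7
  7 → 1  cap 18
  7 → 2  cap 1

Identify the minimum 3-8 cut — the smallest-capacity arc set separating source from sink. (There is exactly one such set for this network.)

augment #1: 3→0→8 push 7
augment #2: 3→5→8 push 8
augment #3: 3→1→4→8 push 7
augment #4: 3→2→4→8 push 13
augment #5: 3→6→5→8 push 9
augment #6: 3→1→2→4→8 push 3
augment #7: 3→1→2→4→5→8 push 2
max flow = 49; residual-reachable set from 3 gives S-side
cut edges (S→T): {(1,4), (2,4), (3,0), (3,5), (6,5)} total cap 49

Min-cut arcs: {(1,4), (2,4), (3,0), (3,5), (6,5)} (total capacity 49)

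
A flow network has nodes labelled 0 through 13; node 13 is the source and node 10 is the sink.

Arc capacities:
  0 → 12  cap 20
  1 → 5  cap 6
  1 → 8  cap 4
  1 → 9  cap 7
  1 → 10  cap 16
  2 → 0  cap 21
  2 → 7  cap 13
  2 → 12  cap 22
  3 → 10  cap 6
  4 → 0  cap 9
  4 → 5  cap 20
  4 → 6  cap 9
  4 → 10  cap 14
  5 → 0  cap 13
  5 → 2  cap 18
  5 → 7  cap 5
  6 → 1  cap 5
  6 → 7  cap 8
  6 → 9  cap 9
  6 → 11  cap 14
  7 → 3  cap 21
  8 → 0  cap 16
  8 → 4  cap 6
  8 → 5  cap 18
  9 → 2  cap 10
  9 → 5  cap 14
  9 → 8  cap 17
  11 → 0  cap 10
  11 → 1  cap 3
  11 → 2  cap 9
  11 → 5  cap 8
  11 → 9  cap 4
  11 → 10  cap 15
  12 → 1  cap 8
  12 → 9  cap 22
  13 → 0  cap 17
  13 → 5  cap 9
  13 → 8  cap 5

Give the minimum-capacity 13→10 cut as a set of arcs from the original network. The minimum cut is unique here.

Min-cut arcs: {(3,10), (8,4), (12,1)} (total capacity 20)

augment #1: 13→8→4→10 push 5
augment #2: 13→0→12→1→10 push 8
augment #3: 13→5→7→3→10 push 5
augment #4: 13→5→2→7→3→10 push 1
augment #5: 13→0→12→9→8→4→10 push 1
max flow = 20; residual-reachable set from 13 gives S-side
cut edges (S→T): {(3,10), (8,4), (12,1)} total cap 20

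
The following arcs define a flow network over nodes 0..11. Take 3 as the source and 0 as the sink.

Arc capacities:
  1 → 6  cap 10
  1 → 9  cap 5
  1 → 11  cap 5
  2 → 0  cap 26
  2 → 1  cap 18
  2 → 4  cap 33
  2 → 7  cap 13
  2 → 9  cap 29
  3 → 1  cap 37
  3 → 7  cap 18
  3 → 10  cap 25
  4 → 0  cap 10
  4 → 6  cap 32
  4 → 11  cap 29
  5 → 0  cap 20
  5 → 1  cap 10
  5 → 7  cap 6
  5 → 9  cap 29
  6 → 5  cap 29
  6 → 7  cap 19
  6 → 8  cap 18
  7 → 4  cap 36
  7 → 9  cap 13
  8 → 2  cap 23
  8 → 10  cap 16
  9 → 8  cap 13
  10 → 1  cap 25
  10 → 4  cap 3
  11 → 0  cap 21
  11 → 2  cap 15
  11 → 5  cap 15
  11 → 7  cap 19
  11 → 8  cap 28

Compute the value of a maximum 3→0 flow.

Maximum flow value: 41

augment #1: 3→1→11→0 bottleneck 5, total now 5
augment #2: 3→7→4→0 bottleneck 10, total now 15
augment #3: 3→1→6→5→0 bottleneck 10, total now 25
augment #4: 3→7→4→11→0 bottleneck 8, total now 33
augment #5: 3→10→4→11→0 bottleneck 3, total now 36
augment #6: 3→1→9→8→2→0 bottleneck 5, total now 41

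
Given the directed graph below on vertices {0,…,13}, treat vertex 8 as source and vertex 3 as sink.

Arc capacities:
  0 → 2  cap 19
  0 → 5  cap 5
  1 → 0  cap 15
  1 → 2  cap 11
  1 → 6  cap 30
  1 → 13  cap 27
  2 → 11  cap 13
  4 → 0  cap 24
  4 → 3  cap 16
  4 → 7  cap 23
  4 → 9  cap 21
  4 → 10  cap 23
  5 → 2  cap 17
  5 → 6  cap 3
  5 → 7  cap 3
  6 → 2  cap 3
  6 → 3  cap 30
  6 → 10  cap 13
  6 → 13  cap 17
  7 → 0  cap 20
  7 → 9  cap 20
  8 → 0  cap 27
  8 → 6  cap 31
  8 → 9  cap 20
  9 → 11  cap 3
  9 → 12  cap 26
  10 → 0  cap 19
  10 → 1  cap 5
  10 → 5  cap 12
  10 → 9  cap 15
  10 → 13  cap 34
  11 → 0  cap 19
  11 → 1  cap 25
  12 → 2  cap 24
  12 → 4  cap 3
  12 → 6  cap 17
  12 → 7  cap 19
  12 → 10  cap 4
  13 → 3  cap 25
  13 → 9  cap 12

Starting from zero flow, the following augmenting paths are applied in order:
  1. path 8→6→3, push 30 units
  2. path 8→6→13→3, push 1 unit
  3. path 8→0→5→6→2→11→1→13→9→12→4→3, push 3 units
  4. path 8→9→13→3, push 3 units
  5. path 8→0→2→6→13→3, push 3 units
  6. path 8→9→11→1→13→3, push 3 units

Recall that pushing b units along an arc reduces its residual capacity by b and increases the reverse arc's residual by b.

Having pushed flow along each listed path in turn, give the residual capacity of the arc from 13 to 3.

Residual capacity of (13,3): 15

after path 1 (8→6→3, push 30): res(13,3)=25
after path 2 (8→6→13→3, push 1): res(13,3)=24
after path 3 (8→0→5→6→2→11→1→13→9→12→4→3, push 3): res(13,3)=24
after path 4 (8→9→13→3, push 3): res(13,3)=21
after path 5 (8→0→2→6→13→3, push 3): res(13,3)=18
after path 6 (8→9→11→1→13→3, push 3): res(13,3)=15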